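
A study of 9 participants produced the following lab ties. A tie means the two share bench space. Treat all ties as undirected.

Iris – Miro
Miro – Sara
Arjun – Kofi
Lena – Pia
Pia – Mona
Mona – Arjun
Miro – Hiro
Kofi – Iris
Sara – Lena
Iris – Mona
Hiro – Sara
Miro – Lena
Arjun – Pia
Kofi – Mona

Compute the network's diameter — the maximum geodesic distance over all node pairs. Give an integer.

Eccentricity of each node (its greatest distance to any other): Arjun:4, Hiro:4, Iris:2, Kofi:3, Lena:3, Miro:3, Mona:3, Pia:3, Sara:3.
The maximum eccentricity is 4, realized for instance by the pair Hiro–Arjun via Hiro – Miro – Iris – Mona – Arjun. So the diameter is 4.

4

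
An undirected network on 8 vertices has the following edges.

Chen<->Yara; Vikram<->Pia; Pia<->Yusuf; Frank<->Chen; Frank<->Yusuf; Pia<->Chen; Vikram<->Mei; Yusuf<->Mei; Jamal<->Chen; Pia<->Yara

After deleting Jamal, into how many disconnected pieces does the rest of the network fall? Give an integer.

Jamal's neighbors (Chen) remain reachable from one another through other ties, so the rest of the network stays in one piece.

1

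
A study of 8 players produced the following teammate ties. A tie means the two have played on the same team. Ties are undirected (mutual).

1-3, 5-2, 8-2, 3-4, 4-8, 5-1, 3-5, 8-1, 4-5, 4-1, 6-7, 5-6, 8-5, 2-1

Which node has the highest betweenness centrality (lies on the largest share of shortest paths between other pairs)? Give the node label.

5

Unnormalized betweenness of each node: 1:7/6, 2:0, 3:0, 4:1/3, 5:67/6, 6:6, 7:0, 8:1/3.
5 has the largest value, 67/6, making it the main broker — the node through which the most shortest paths run.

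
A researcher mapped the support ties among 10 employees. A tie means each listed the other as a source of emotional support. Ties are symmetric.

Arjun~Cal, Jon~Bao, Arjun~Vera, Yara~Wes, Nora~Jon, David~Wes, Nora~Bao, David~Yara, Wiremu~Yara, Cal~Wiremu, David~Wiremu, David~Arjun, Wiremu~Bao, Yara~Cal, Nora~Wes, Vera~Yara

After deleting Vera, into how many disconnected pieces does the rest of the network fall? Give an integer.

1

Vera's neighbors (Arjun and Yara) remain reachable from one another through other ties, so the rest of the network stays in one piece.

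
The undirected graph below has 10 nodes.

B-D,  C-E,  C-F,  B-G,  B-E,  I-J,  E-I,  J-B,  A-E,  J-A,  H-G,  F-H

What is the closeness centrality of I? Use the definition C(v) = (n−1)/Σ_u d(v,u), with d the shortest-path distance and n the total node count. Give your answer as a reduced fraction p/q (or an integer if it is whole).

Distances from I: A:2, B:2, C:2, D:3, E:1, F:3, G:3, H:4, J:1. Sum = 21.
n = 10, so closeness = 9/21 = 3/7.

3/7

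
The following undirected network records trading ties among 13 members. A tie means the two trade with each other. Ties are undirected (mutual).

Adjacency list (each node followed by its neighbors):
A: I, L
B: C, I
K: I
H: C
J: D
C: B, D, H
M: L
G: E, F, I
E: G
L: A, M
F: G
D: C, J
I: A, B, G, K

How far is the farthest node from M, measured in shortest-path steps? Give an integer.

7

Distances from M: A:2, B:4, C:5, D:6, E:5, F:5, G:4, H:6, I:3, J:7, K:4, L:1.
The largest is 7 (to J), so the eccentricity of M is 7.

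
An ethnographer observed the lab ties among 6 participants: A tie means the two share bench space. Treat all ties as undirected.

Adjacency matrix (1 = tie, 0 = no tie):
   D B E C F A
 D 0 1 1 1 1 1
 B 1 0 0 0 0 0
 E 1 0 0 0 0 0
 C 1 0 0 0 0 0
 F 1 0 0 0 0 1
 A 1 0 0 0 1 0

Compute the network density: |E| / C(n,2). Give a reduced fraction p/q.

2/5

There are 6 edges and 6 nodes, so the maximum possible is C(6,2) = 15.
Density = 6/15 = 2/5.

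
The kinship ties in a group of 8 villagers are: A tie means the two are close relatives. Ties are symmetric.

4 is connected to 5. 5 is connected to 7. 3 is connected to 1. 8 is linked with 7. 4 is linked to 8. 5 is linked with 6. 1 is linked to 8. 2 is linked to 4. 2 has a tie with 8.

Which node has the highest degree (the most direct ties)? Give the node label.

Degrees — 1:2, 2:2, 3:1, 4:3, 5:3, 6:1, 7:2, 8:4.
The maximum is 4, attained only by 8.

8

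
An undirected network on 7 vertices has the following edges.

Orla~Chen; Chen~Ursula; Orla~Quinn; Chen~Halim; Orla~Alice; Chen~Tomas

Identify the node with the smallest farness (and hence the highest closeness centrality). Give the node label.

Farness (sum of distances to all others) for each node — Alice:14, Chen:8, Halim:13, Orla:9, Quinn:14, Tomas:13, Ursula:13.
The smallest farness is 8, for Chen, so Chen has the highest closeness.

Chen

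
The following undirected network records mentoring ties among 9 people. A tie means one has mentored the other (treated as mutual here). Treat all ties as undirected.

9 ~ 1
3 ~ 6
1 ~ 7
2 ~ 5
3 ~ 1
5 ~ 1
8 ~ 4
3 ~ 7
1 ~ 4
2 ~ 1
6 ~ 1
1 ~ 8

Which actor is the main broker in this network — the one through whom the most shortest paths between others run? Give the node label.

1

Unnormalized betweenness of each node: 1:47/2, 2:0, 3:1/2, 4:0, 5:0, 6:0, 7:0, 8:0, 9:0.
1 has the largest value, 47/2, making it the main broker — the node through which the most shortest paths run.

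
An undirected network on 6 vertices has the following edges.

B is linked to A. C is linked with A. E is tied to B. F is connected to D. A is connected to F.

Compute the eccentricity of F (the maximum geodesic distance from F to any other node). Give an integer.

3

Distances from F: A:1, B:2, C:2, D:1, E:3.
The largest is 3 (to E), so the eccentricity of F is 3.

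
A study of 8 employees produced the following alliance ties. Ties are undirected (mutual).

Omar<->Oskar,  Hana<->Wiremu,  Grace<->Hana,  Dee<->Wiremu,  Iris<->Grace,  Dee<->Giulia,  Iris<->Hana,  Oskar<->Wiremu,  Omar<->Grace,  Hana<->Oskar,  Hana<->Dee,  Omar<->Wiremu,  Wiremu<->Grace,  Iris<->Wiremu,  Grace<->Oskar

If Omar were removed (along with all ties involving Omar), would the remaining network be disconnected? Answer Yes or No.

No

Even without Omar, every remaining node can still reach every other (the residual graph is connected), so Omar is not a cut vertex.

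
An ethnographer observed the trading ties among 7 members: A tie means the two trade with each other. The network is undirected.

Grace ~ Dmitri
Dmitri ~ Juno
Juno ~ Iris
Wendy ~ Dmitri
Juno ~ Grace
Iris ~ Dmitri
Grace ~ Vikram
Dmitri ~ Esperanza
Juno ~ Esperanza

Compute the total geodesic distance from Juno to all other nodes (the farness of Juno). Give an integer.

Distances from Juno: Dmitri:1, Esperanza:1, Grace:1, Iris:1, Vikram:2, Wendy:2.
Sum = 1 + 1 + 1 + 1 + 2 + 2 = 8.

8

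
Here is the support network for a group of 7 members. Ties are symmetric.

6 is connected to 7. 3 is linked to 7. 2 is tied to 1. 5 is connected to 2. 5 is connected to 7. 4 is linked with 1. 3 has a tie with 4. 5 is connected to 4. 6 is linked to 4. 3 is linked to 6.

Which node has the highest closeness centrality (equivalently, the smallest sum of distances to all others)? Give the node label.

Farness (sum of distances to all others) for each node — 1:11, 2:12, 3:10, 4:8, 5:9, 6:10, 7:10.
The smallest farness is 8, for 4, so 4 has the highest closeness.

4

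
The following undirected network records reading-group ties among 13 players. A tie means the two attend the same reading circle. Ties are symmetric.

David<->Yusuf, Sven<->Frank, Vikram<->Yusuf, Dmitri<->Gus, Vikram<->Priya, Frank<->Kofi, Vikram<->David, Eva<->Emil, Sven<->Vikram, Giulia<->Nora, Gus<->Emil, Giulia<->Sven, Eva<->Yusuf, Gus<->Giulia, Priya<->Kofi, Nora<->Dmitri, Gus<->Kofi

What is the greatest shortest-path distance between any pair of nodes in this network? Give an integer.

Eccentricity of each node (its greatest distance to any other): David:5, Dmitri:5, Emil:3, Eva:4, Frank:4, Giulia:3, Gus:4, Kofi:3, Nora:4, Priya:4, Sven:3, Vikram:4, Yusuf:4.
The maximum eccentricity is 5, realized for instance by the pair Dmitri–David via Dmitri – Gus – Emil – Eva – Yusuf – David. So the diameter is 5.

5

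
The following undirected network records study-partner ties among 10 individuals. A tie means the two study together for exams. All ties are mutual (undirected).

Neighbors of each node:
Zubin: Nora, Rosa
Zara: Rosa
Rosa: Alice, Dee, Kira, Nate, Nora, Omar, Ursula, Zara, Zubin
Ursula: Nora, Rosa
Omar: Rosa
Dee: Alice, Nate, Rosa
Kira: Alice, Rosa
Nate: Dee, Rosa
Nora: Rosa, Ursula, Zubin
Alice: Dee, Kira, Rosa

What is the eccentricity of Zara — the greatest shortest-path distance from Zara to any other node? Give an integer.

2

Distances from Zara: Alice:2, Dee:2, Kira:2, Nate:2, Nora:2, Omar:2, Rosa:1, Ursula:2, Zubin:2.
The largest is 2 (to Alice, Dee, Ursula, Omar, Kira, Nora, Nate, and Zubin), so the eccentricity of Zara is 2.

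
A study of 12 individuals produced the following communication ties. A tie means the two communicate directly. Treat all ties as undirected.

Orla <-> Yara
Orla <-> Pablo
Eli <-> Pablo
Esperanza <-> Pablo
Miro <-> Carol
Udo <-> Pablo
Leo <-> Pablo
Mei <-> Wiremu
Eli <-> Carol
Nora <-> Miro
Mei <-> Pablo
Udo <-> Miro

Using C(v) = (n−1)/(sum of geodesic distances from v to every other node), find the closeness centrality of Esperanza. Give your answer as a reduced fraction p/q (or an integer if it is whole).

Distances from Esperanza: Carol:3, Eli:2, Leo:2, Mei:2, Miro:3, Nora:4, Orla:2, Pablo:1, Udo:2, Wiremu:3, Yara:3. Sum = 27.
n = 12, so closeness = 11/27.

11/27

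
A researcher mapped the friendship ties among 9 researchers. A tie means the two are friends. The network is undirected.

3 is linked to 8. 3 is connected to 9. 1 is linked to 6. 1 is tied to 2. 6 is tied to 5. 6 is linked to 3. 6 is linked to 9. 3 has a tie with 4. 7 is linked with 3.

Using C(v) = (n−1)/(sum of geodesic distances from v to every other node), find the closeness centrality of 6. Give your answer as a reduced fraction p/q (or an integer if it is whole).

Distances from 6: 1:1, 2:2, 3:1, 4:2, 5:1, 7:2, 8:2, 9:1. Sum = 12.
n = 9, so closeness = 8/12 = 2/3.

2/3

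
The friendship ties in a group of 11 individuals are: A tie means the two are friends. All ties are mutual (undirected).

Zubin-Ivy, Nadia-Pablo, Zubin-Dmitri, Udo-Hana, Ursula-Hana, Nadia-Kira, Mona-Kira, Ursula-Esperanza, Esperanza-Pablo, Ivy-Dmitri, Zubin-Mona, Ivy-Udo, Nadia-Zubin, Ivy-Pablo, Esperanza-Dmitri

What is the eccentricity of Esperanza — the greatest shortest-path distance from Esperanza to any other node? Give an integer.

Distances from Esperanza: Dmitri:1, Hana:2, Ivy:2, Kira:3, Mona:3, Nadia:2, Pablo:1, Udo:3, Ursula:1, Zubin:2.
The largest is 3 (to Kira, Udo, and Mona), so the eccentricity of Esperanza is 3.

3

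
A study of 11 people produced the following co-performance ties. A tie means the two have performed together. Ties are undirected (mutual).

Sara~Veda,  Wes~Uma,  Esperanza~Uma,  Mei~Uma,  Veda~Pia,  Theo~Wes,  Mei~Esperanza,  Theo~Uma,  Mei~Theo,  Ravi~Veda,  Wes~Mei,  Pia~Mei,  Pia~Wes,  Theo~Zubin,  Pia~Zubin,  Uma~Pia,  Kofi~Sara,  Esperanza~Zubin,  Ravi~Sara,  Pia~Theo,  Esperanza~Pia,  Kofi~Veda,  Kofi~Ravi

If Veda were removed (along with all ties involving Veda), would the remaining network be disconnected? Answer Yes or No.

Yes

Removing Veda leaves {Esperanza, Mei, Pia, Theo, Uma, Wes, and Zubin} with no path to {Kofi, Ravi, and Sara}, so the network splits into 2 components. Veda is a cut vertex.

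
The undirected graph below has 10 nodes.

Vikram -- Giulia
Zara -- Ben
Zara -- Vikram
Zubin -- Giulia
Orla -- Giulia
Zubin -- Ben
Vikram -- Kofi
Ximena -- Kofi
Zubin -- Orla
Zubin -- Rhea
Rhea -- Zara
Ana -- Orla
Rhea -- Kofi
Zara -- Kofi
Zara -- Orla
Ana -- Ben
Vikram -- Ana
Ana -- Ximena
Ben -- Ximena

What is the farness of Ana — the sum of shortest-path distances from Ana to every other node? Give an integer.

15

Distances from Ana: Ben:1, Giulia:2, Kofi:2, Orla:1, Rhea:3, Vikram:1, Ximena:1, Zara:2, Zubin:2.
Sum = 1 + 2 + 2 + 1 + 3 + 1 + 1 + 2 + 2 = 15.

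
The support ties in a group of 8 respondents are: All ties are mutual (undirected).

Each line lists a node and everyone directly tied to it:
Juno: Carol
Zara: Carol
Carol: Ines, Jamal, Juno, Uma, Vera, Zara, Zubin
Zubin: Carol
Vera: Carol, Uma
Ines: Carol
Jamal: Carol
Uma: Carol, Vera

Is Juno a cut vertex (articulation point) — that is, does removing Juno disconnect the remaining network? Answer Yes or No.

Even without Juno, every remaining node can still reach every other (the residual graph is connected), so Juno is not a cut vertex.

No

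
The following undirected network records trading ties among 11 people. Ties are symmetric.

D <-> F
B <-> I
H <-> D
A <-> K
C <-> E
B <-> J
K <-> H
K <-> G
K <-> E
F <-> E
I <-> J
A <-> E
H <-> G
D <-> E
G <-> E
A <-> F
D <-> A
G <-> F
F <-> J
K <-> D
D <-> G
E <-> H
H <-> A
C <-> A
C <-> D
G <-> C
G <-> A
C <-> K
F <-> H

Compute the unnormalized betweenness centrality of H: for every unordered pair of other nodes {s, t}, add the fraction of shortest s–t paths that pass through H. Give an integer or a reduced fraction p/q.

4/5

Pairs whose geodesics pass through H — K–F: 1/5; K–B: 1/5; K–J: 1/5; K–I: 1/5.
All other pairs contribute 0.
Summing the contributions gives betweenness(H) = 4/5.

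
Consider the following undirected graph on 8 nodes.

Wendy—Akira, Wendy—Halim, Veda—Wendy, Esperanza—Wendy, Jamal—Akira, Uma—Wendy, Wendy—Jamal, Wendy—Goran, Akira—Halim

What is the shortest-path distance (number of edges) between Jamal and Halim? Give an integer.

One shortest route is Jamal – Wendy – Halim, which uses 2 edges, and Jamal and Halim are not directly tied, so nothing shorter exists. So d(Jamal,Halim) = 2.

2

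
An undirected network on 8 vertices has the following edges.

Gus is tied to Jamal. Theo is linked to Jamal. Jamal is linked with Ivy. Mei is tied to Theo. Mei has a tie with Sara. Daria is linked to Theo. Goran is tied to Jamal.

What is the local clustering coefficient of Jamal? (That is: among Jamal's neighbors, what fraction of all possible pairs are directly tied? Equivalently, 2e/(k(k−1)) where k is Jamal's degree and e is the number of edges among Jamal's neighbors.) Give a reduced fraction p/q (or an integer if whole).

0

Jamal's neighbors: Goran, Gus, Ivy, and Theo (k = 4).
Possible neighbor pairs: C(4,2) = 6. Edges among them: none → e = 0.
Clustering(Jamal) = 0/6 = 0.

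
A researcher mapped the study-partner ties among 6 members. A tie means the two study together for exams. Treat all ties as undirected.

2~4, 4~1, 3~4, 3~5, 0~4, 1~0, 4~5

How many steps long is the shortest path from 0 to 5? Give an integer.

One shortest route is 0 – 4 – 5, which uses 2 edges, and 0 and 5 are not directly tied, so nothing shorter exists. So d(0,5) = 2.

2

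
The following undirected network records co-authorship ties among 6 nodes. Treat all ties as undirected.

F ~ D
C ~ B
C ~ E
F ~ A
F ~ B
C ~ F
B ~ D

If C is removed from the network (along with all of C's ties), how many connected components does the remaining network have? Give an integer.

Without C, the remaining ties split the others into: {A, B, D, F}; {E}.
That's 2 separate components.

2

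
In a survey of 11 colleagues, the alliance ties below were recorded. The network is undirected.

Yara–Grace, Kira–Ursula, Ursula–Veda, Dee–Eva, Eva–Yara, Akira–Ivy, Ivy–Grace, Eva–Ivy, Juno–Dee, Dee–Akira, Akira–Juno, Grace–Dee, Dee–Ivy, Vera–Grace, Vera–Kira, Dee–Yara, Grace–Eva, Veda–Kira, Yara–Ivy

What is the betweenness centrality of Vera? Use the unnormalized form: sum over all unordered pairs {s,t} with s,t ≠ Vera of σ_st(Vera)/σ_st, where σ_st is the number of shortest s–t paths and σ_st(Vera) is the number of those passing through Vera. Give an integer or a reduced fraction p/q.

Pairs whose geodesics pass through Vera — Akira–Veda: 2/2; Akira–Ursula: 2/2; Akira–Kira: 2/2; Eva–Veda: 1; Eva–Ursula: 1; Eva–Kira: 1; Ivy–Veda: 1; Ivy–Ursula: 1; Ivy–Kira: 1; Yara–Veda: 1; Yara–Ursula: 1; Yara–Kira: 1; Juno–Veda: 1; Juno–Ursula: 1 … (+7 more pairs).
All other pairs contribute 0.
Summing the contributions gives betweenness(Vera) = 21.

21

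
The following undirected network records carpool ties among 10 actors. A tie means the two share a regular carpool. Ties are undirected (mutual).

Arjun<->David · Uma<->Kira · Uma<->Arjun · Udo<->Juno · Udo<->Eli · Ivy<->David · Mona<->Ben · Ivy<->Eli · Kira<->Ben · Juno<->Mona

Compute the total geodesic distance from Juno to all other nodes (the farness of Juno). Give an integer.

Distances from Juno: Arjun:5, Ben:2, David:4, Eli:2, Ivy:3, Kira:3, Mona:1, Udo:1, Uma:4.
Sum = 5 + 2 + 4 + 2 + 3 + 3 + 1 + 1 + 4 = 25.

25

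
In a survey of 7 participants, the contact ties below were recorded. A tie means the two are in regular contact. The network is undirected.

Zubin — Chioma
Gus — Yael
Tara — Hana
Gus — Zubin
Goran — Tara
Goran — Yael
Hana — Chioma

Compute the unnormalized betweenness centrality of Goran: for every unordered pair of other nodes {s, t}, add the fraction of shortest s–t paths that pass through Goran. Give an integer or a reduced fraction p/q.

Pairs whose geodesics pass through Goran — Gus–Tara: 1; Yael–Tara: 1; Yael–Hana: 1.
All other pairs contribute 0.
Summing the contributions gives betweenness(Goran) = 3.

3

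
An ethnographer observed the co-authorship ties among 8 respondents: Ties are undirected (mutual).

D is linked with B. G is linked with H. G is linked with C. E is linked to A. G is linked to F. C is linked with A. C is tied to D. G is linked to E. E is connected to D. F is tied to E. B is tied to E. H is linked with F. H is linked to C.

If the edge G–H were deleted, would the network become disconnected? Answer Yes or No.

Even without that edge, G still reaches H via G – F – H, so the network stays connected. Not a bridge.

No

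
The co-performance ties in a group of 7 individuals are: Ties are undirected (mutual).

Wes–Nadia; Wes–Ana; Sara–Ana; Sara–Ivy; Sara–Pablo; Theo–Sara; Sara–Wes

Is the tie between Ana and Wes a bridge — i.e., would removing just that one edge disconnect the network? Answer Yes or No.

No

Even without that edge, Ana still reaches Wes via Ana – Sara – Wes, so the network stays connected. Not a bridge.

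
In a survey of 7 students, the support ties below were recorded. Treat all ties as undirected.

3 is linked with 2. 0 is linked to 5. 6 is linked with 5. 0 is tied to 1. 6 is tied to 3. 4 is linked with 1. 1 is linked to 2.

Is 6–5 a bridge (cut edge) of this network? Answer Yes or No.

Even without that edge, 6 still reaches 5 via 6 – 3 – 2 – 1 – 0 – 5, so the network stays connected. Not a bridge.

No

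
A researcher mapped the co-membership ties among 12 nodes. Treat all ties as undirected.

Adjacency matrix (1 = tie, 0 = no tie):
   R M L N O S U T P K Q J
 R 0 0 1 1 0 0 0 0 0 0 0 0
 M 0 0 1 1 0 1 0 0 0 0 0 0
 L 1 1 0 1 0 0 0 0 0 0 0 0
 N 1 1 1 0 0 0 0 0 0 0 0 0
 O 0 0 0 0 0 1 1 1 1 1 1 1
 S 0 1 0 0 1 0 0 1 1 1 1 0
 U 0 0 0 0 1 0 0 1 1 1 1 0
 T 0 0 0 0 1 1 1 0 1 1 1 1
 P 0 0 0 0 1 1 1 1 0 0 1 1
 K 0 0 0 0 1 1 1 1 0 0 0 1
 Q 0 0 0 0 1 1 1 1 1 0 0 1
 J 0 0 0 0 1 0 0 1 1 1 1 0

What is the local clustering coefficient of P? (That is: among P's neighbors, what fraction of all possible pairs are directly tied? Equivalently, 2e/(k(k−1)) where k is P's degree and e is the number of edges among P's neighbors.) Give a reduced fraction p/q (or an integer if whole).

P's neighbors: J, O, Q, S, T, and U (k = 6).
Possible neighbor pairs: C(6,2) = 15. Edges among them: J–O, J–Q, J–T, O–Q, O–S, O–T, O–U, Q–S, Q–T, Q–U, S–T, T–U → e = 12.
Clustering(P) = 12/15 = 4/5.

4/5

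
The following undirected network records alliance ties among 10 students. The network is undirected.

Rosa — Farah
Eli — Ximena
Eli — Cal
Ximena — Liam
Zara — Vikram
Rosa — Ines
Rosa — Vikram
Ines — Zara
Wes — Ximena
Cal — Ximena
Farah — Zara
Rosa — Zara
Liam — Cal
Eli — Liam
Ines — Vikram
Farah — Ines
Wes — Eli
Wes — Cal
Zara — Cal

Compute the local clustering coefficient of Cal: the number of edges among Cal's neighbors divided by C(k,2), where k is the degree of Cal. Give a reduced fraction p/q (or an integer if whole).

Cal's neighbors: Eli, Liam, Wes, Ximena, and Zara (k = 5).
Possible neighbor pairs: C(5,2) = 10. Edges among them: Eli–Liam, Eli–Wes, Eli–Ximena, Liam–Ximena, Wes–Ximena → e = 5.
Clustering(Cal) = 5/10 = 1/2.

1/2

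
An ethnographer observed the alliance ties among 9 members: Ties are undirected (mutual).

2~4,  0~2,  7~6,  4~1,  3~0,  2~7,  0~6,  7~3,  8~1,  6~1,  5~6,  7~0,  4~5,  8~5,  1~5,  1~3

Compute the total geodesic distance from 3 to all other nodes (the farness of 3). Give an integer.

13

Distances from 3: 0:1, 1:1, 2:2, 4:2, 5:2, 6:2, 7:1, 8:2.
Sum = 1 + 1 + 2 + 2 + 2 + 2 + 1 + 2 = 13.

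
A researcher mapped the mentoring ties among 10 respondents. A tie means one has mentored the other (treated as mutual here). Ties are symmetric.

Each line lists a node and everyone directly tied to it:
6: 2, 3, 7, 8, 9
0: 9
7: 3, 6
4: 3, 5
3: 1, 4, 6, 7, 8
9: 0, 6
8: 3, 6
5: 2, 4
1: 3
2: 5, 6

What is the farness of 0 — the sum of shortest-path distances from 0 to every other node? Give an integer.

27

Distances from 0: 1:4, 2:3, 3:3, 4:4, 5:4, 6:2, 7:3, 8:3, 9:1.
Sum = 4 + 3 + 3 + 4 + 4 + 2 + 3 + 3 + 1 = 27.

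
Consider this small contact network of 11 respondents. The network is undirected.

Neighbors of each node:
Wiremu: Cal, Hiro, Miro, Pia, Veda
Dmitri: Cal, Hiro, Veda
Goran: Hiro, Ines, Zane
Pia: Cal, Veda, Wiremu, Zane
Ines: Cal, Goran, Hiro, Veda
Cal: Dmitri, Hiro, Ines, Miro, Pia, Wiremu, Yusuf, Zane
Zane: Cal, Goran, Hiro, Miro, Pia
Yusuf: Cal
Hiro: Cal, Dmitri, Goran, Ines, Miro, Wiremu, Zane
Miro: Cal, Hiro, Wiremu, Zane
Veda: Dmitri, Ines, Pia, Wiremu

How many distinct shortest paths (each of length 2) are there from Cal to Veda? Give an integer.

4

The shortest distance is 2. The length-2 paths are: Cal–Pia–Veda; Cal–Wiremu–Veda; Cal–Dmitri–Veda; Cal–Ines–Veda.
That gives 4 distinct shortest paths.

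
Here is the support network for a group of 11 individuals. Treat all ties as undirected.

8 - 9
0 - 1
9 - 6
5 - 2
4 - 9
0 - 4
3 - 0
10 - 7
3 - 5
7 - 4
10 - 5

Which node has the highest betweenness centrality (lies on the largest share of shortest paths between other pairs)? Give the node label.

4

Unnormalized betweenness of each node: 0:35/2, 1:0, 2:0, 3:9, 4:49/2, 5:23/2, 6:0, 7:9, 8:0, 9:17, 10:13/2.
4 has the largest value, 49/2, making it the main broker — the node through which the most shortest paths run.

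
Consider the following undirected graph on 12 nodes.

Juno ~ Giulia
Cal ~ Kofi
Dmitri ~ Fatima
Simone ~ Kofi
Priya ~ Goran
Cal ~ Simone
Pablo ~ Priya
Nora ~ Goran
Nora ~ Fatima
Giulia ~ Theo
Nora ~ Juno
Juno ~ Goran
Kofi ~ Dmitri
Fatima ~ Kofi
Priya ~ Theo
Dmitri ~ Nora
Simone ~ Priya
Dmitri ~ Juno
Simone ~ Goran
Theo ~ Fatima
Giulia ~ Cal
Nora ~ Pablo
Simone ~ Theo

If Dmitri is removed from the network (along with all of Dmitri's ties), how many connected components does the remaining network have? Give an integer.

1

Dmitri's neighbors (Fatima, Juno, Kofi, and Nora) remain reachable from one another through other ties, so the rest of the network stays in one piece.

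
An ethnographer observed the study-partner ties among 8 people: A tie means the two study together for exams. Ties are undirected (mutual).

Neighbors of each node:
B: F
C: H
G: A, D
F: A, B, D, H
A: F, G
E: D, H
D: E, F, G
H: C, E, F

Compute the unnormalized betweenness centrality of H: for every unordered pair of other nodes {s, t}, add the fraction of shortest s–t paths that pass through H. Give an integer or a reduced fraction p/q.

Pairs whose geodesics pass through H — B–C: 1; B–E: 1/2; D–C: 2/2; F–C: 1; F–E: 1/2; C–G: 3/3; C–A: 1; C–E: 1; A–E: 1/3.
All other pairs contribute 0.
Summing the contributions gives betweenness(H) = 22/3.

22/3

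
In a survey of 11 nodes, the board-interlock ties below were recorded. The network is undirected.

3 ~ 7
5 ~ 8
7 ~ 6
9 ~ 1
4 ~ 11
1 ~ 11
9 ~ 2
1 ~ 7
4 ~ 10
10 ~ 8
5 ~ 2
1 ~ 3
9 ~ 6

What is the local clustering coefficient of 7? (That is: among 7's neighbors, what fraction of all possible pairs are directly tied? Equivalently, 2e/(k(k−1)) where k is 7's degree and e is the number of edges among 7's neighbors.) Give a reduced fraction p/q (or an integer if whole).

7's neighbors: 1, 3, and 6 (k = 3).
Possible neighbor pairs: C(3,2) = 3. Edges among them: 1–3 → e = 1.
Clustering(7) = 1/3.

1/3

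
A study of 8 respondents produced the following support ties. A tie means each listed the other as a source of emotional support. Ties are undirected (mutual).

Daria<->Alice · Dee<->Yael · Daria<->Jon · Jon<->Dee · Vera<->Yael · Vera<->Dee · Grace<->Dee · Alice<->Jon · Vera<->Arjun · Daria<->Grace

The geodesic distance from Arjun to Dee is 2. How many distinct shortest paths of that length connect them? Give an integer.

1

The shortest distance is 2, and the only length-2 path is Arjun–Vera–Dee. So there is exactly 1 shortest path.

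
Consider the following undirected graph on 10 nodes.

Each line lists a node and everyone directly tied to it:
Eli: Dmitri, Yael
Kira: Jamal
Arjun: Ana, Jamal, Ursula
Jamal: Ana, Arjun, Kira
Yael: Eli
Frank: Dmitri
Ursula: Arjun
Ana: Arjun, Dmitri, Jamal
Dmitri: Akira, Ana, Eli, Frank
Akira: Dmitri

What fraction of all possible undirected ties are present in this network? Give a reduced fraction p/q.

There are 10 edges and 10 nodes, so the maximum possible is C(10,2) = 45.
Density = 10/45 = 2/9.

2/9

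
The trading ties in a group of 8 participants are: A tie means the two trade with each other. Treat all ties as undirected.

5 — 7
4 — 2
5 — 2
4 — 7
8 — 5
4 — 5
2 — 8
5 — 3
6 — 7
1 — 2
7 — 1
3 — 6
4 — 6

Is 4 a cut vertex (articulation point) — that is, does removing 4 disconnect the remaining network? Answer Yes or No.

No

Even without 4, every remaining node can still reach every other (the residual graph is connected), so 4 is not a cut vertex.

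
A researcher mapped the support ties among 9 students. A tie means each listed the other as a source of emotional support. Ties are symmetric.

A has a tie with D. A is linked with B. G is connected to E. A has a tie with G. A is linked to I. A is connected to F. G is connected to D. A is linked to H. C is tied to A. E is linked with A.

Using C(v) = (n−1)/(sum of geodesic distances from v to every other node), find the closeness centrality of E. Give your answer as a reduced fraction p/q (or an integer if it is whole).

Distances from E: A:1, B:2, C:2, D:2, F:2, G:1, H:2, I:2. Sum = 14.
n = 9, so closeness = 8/14 = 4/7.

4/7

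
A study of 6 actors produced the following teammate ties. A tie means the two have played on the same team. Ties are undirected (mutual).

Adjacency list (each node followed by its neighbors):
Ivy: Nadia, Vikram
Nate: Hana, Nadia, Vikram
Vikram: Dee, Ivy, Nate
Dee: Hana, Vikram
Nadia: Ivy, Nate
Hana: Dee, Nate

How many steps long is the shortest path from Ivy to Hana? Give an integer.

3

One shortest route is Ivy – Vikram – Dee – Hana, which uses 3 edges, and at distance 2 from Ivy we only reach {Dee, Nate}, which does not include Hana. So d(Ivy,Hana) = 3.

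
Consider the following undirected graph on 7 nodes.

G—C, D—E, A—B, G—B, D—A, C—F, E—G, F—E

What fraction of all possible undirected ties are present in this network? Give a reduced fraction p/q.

8/21

There are 8 edges and 7 nodes, so the maximum possible is C(7,2) = 21.
Density = 8/21.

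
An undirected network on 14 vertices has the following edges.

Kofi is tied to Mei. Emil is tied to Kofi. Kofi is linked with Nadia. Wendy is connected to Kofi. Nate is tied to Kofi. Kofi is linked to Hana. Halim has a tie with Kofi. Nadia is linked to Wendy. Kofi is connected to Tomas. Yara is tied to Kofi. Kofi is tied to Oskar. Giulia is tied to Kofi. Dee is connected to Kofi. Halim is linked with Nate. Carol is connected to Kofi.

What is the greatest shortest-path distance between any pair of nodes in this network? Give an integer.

2

Eccentricity of each node (its greatest distance to any other): Carol:2, Dee:2, Emil:2, Giulia:2, Halim:2, Hana:2, Kofi:1, Mei:2, Nadia:2, Nate:2, Oskar:2, Tomas:2, Wendy:2, Yara:2.
The maximum eccentricity is 2, realized for instance by the pair Oskar–Tomas via Oskar – Kofi – Tomas. So the diameter is 2.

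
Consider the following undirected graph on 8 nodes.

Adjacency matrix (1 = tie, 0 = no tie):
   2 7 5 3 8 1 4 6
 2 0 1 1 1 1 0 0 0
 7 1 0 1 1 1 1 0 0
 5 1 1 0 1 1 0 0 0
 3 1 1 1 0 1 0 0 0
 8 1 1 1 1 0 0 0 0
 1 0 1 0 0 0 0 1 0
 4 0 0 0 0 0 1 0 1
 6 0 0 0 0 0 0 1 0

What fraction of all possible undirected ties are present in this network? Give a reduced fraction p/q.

There are 13 edges and 8 nodes, so the maximum possible is C(8,2) = 28.
Density = 13/28.

13/28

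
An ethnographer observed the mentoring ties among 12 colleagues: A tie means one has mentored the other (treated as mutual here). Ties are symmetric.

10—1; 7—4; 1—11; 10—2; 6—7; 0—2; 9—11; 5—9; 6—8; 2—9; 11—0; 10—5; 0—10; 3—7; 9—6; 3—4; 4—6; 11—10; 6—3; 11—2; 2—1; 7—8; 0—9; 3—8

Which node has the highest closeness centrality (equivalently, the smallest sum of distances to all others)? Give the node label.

9

Farness (sum of distances to all others) for each node — 0:22, 1:28, 2:21, 3:26, 4:27, 5:24, 6:19, 7:26, 8:27, 9:17, 10:26, 11:21.
The smallest farness is 17, for 9, so 9 has the highest closeness.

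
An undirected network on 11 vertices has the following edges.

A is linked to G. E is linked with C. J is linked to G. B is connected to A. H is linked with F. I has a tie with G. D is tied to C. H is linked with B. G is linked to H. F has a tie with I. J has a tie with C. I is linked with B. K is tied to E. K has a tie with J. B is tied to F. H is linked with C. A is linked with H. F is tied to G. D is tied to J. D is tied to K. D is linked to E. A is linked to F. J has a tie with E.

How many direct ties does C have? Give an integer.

4

C is directly tied to D, E, H, and J. That is 4 neighbors, so the degree of C is 4.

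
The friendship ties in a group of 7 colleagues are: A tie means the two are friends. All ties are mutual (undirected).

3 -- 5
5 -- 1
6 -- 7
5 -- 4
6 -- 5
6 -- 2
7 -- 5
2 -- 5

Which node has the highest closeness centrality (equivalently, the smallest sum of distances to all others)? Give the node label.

Farness (sum of distances to all others) for each node — 1:11, 2:10, 3:11, 4:11, 5:6, 6:9, 7:10.
The smallest farness is 6, for 5, so 5 has the highest closeness.

5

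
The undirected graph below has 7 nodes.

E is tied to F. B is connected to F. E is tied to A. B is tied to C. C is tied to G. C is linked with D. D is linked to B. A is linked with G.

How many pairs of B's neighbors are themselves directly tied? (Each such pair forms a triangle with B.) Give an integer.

1

B's neighbors: C, D, and F.
Neighbor pairs that are themselves tied: B–C–D. Each forms one triangle with B, for 1 in total.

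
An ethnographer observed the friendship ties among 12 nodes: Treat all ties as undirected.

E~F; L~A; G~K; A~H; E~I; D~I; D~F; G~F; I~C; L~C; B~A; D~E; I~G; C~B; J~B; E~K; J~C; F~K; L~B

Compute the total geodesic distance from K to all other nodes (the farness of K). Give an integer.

Distances from K: A:5, B:4, C:3, D:2, E:1, F:1, G:1, H:6, I:2, J:4, L:4.
Sum = 5 + 4 + 3 + 2 + 1 + 1 + 1 + 6 + 2 + 4 + 4 = 33.

33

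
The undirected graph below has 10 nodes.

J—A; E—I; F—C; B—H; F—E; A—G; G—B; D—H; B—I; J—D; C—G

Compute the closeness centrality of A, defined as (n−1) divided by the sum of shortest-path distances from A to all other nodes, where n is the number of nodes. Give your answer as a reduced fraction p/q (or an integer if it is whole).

Distances from A: B:2, C:2, D:2, E:4, F:3, G:1, H:3, I:3, J:1. Sum = 21.
n = 10, so closeness = 9/21 = 3/7.

3/7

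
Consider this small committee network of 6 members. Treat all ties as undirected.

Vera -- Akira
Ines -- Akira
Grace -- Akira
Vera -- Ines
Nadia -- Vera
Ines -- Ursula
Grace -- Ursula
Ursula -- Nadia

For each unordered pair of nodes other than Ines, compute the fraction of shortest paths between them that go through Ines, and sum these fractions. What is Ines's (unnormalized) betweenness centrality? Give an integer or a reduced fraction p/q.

1

Pairs whose geodesics pass through Ines — Akira–Ursula: 1/2; Ursula–Vera: 1/2.
All other pairs contribute 0.
Summing the contributions gives betweenness(Ines) = 1.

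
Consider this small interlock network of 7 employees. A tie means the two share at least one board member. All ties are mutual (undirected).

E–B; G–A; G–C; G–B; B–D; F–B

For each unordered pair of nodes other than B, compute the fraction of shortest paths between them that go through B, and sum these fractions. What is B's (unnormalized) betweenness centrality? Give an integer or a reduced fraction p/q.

12

Pairs whose geodesics pass through B — G–E: 1; G–F: 1; G–D: 1; E–F: 1; E–C: 1; E–D: 1; E–A: 1; F–C: 1; F–D: 1; F–A: 1; C–D: 1; D–A: 1.
All other pairs contribute 0.
Summing the contributions gives betweenness(B) = 12.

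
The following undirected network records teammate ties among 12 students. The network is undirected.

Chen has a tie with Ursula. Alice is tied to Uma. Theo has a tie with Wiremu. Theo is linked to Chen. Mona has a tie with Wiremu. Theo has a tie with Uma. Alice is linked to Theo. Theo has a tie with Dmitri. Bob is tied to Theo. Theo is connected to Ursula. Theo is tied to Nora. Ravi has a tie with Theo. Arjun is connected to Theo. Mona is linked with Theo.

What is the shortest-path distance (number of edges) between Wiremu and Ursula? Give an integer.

One shortest route is Wiremu – Theo – Ursula, which uses 2 edges, and Wiremu and Ursula are not directly tied, so nothing shorter exists. So d(Wiremu,Ursula) = 2.

2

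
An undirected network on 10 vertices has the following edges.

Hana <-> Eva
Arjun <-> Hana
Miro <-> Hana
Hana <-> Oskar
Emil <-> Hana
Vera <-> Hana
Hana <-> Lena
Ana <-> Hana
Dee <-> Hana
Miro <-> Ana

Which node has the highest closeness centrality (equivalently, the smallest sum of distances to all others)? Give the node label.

Hana

Farness (sum of distances to all others) for each node — Ana:16, Arjun:17, Dee:17, Emil:17, Eva:17, Hana:9, Lena:17, Miro:16, Oskar:17, Vera:17.
The smallest farness is 9, for Hana, so Hana has the highest closeness.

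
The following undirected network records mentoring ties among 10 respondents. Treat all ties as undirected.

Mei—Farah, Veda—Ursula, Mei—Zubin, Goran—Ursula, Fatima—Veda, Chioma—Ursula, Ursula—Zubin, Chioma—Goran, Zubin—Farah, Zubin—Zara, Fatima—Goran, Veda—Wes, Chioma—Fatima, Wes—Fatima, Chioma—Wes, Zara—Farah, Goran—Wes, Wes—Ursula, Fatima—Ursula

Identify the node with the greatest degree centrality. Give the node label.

Degrees — Chioma:4, Farah:3, Fatima:5, Goran:4, Mei:2, Ursula:6, Veda:3, Wes:5, Zara:2, Zubin:4.
The maximum is 6, attained only by Ursula.

Ursula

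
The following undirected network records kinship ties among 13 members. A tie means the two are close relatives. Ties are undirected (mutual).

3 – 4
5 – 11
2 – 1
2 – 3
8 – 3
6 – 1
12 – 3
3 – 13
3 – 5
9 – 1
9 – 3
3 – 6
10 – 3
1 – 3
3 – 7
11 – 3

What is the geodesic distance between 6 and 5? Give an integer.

One shortest route is 6 – 3 – 5, which uses 2 edges, and 6 and 5 are not directly tied, so nothing shorter exists. So d(6,5) = 2.

2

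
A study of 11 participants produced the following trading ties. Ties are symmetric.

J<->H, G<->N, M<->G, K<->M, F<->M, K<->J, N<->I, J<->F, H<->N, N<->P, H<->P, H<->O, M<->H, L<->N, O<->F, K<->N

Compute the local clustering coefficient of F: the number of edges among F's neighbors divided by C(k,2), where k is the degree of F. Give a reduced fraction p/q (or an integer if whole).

0

F's neighbors: J, M, and O (k = 3).
Possible neighbor pairs: C(3,2) = 3. Edges among them: none → e = 0.
Clustering(F) = 0/3 = 0.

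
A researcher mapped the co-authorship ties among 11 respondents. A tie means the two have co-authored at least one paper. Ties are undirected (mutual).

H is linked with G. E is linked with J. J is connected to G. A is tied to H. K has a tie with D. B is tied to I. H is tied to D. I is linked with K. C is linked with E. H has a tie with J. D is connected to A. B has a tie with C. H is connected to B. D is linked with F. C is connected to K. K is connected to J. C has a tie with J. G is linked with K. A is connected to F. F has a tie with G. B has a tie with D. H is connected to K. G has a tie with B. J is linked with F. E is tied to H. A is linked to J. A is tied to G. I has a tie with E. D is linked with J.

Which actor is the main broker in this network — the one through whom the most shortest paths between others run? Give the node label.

J

Unnormalized betweenness of each node: A:5/12, B:41/12, C:31/30, D:481/180, E:65/36, F:1/6, G:481/180, H:217/60, I:47/60, J:65/9, K:151/36.
J has the largest value, 65/9, making it the main broker — the node through which the most shortest paths run.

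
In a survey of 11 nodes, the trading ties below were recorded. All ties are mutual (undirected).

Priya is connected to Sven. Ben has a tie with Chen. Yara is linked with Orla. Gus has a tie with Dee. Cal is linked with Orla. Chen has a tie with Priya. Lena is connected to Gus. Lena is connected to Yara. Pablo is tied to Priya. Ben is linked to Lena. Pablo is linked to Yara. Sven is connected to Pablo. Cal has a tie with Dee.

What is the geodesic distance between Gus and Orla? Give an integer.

3

One shortest route is Gus – Lena – Yara – Orla, which uses 3 edges, and at distance 2 from Gus we only reach {Ben, Cal, Yara}, which does not include Orla. So d(Gus,Orla) = 3.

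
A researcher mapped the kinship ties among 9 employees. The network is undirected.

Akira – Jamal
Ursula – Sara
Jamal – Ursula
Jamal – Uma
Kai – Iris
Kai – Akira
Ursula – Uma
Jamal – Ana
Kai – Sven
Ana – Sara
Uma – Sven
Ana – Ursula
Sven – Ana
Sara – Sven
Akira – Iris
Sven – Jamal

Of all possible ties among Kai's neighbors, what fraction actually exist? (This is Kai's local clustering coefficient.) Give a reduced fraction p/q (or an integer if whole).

1/3

Kai's neighbors: Akira, Iris, and Sven (k = 3).
Possible neighbor pairs: C(3,2) = 3. Edges among them: Akira–Iris → e = 1.
Clustering(Kai) = 1/3.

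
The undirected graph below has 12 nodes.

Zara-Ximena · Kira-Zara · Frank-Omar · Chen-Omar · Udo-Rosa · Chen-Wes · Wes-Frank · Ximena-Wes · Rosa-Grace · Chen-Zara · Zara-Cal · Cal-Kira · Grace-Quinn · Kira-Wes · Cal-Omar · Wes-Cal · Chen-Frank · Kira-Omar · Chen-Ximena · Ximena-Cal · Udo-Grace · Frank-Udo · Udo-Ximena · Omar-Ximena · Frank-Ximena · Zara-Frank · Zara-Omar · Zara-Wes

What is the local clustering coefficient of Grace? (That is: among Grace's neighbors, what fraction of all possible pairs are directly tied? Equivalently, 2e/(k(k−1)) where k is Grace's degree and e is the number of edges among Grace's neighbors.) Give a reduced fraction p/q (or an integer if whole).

Grace's neighbors: Quinn, Rosa, and Udo (k = 3).
Possible neighbor pairs: C(3,2) = 3. Edges among them: Rosa–Udo → e = 1.
Clustering(Grace) = 1/3.

1/3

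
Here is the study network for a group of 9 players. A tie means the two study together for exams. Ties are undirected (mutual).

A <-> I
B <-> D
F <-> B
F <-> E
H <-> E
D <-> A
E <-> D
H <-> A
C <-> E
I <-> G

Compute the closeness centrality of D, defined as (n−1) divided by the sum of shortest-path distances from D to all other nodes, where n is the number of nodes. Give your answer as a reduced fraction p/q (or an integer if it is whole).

Distances from D: A:1, B:1, C:2, E:1, F:2, G:3, H:2, I:2. Sum = 14.
n = 9, so closeness = 8/14 = 4/7.

4/7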